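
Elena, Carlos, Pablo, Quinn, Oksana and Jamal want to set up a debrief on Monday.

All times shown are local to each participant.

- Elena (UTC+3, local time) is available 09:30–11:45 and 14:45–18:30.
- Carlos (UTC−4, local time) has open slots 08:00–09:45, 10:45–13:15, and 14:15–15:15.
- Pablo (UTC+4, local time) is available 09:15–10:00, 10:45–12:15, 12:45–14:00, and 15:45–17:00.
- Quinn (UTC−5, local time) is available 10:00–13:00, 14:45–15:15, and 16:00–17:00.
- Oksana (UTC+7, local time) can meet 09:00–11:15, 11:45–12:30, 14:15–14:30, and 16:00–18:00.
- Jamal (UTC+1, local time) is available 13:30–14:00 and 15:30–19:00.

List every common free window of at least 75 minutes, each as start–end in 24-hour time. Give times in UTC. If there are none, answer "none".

none

Elena → UTC: 06:30–08:45, 11:45–15:30.
Carlos → UTC: 12:00–13:45, 14:45–17:15, 18:15–19:15.
Pablo → UTC: 05:15–06:00, 06:45–08:15, 08:45–10:00, 11:45–13:00.
Quinn → UTC: 15:00–18:00, 19:45–20:15, 21:00–22:00.
Oksana → UTC: 02:00–04:15, 04:45–05:30, 07:15–07:30, 09:00–11:00.
Jamal → UTC: 12:30–13:00, 14:30–18:00.
Elena ∩ Carlos: 12:00–13:45, 14:45–15:30.
Elena ∩ Carlos ∩ Pablo: 12:00–13:00.
Elena ∩ Carlos ∩ Pablo ∩ Quinn: (none).
Elena ∩ Carlos ∩ Pablo ∩ Quinn ∩ Oksana: (none).
Elena ∩ Carlos ∩ Pablo ∩ Quinn ∩ Oksana ∩ Jamal: (none).
Windows ≥ 75 min: (none).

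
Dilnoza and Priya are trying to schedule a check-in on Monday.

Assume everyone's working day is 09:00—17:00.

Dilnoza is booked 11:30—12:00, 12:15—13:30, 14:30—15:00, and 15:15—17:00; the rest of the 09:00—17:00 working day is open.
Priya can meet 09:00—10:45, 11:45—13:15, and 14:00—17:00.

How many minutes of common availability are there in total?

165 minutes

Dilnoza free within 09:00–17:00: 09:00–11:30, 12:00–12:15, 13:30–14:30, 15:00–15:15.
Dilnoza ∩ Priya: 09:00–10:45, 12:00–12:15, 14:00–14:30, 15:00–15:15.
Total common minutes: 105 + 15 + 30 + 15 = 165.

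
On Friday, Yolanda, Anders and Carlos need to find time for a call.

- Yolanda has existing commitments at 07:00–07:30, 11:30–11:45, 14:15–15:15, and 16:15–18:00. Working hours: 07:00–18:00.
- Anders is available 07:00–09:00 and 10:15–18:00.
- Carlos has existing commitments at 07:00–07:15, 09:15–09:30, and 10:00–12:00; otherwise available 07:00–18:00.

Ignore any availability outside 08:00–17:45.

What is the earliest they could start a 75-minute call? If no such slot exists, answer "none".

Yolanda free within 07:00–18:00: 07:30–11:30, 11:45–14:15, 15:15–16:15.
Carlos free within 07:00–18:00: 07:15–09:15, 09:30–10:00, 12:00–18:00.
Yolanda ∩ Anders: 07:30–09:00, 10:15–11:30, 11:45–14:15, 15:15–16:15.
Yolanda ∩ Anders ∩ Carlos: 07:30–09:00, 12:00–14:15, 15:15–16:15.
Restricted to 08:00–17:45: 08:00–09:00, 12:00–14:15, 15:15–16:15.
Windows ≥ 75 min: 12:00–14:15.
Earliest such window starts at 12:00.

12:00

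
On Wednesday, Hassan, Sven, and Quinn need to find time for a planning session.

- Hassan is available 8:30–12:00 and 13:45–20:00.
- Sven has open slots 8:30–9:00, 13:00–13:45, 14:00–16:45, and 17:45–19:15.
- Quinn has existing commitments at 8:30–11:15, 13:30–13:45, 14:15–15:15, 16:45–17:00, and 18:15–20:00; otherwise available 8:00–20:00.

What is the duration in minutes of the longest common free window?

Quinn free within 08:00–20:00: 08:00–08:30, 11:15–13:30, 13:45–14:15, 15:15–16:45, 17:00–18:15.
Hassan ∩ Sven: 08:30–09:00, 14:00–16:45, 17:45–19:15.
Hassan ∩ Sven ∩ Quinn: 14:00–14:15, 15:15–16:45, 17:45–18:15.
Common window lengths: 15, 90, 30 min; longest is 90.

90 minutes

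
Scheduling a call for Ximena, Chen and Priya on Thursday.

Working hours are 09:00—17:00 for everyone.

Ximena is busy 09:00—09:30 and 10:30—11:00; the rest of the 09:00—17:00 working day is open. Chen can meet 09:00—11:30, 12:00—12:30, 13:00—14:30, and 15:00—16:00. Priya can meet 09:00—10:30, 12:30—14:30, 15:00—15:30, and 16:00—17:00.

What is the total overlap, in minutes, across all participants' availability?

Ximena free within 09:00–17:00: 09:30–10:30, 11:00–17:00.
Ximena ∩ Chen: 09:30–10:30, 11:00–11:30, 12:00–12:30, 13:00–14:30, 15:00–16:00.
Ximena ∩ Chen ∩ Priya: 09:30–10:30, 13:00–14:30, 15:00–15:30.
Total common minutes: 60 + 90 + 30 = 180.

180 minutes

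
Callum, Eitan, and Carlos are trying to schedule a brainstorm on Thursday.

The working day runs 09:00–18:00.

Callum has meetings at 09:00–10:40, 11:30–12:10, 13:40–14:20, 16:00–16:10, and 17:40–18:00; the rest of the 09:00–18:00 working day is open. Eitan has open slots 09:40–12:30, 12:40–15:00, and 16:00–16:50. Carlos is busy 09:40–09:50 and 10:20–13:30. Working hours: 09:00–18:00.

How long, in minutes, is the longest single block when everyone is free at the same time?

40 minutes

Callum free within 09:00–18:00: 10:40–11:30, 12:10–13:40, 14:20–16:00, 16:10–17:40.
Carlos free within 09:00–18:00: 09:00–09:40, 09:50–10:20, 13:30–18:00.
Callum ∩ Eitan: 10:40–11:30, 12:10–12:30, 12:40–13:40, 14:20–15:00, 16:10–16:50.
Callum ∩ Eitan ∩ Carlos: 13:30–13:40, 14:20–15:00, 16:10–16:50.
Common window lengths: 10, 40, 40 min; longest is 40.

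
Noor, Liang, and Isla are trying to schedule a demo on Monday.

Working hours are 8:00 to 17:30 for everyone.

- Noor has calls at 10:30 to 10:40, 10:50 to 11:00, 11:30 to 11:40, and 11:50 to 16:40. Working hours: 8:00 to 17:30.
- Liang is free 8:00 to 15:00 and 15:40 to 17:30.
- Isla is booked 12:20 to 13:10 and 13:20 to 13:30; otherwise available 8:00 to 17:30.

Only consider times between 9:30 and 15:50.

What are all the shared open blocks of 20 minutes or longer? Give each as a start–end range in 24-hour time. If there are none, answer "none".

09:30–10:30, 11:00–11:30

Noor free within 08:00–17:30: 08:00–10:30, 10:40–10:50, 11:00–11:30, 11:40–11:50, 16:40–17:30.
Isla free within 08:00–17:30: 08:00–12:20, 13:10–13:20, 13:30–17:30.
Noor ∩ Liang: 08:00–10:30, 10:40–10:50, 11:00–11:30, 11:40–11:50, 16:40–17:30.
Noor ∩ Liang ∩ Isla: 08:00–10:30, 10:40–10:50, 11:00–11:30, 11:40–11:50, 16:40–17:30.
Restricted to 09:30–15:50: 09:30–10:30, 10:40–10:50, 11:00–11:30, 11:40–11:50.
Windows ≥ 20 min: 09:30–10:30, 11:00–11:30.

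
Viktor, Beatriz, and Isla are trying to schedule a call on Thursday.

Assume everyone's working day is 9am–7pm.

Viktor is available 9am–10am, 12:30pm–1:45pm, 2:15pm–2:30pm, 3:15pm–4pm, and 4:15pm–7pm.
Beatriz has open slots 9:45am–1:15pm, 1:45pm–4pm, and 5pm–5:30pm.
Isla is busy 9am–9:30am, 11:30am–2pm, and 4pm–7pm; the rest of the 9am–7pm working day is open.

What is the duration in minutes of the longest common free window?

Isla free within 09:00–19:00: 09:30–11:30, 14:00–16:00.
Viktor ∩ Beatriz: 09:45–10:00, 12:30–13:15, 14:15–14:30, 15:15–16:00, 17:00–17:30.
Viktor ∩ Beatriz ∩ Isla: 09:45–10:00, 14:15–14:30, 15:15–16:00.
Common window lengths: 15, 15, 45 min; longest is 45.

45 minutes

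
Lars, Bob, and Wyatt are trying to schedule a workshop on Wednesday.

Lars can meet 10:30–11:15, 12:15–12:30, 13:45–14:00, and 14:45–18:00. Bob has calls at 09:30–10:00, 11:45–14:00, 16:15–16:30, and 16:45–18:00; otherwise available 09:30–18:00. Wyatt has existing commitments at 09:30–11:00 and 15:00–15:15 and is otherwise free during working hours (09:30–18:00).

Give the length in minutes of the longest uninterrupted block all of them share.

Bob free within 09:30–18:00: 10:00–11:45, 14:00–16:15, 16:30–16:45.
Wyatt free within 09:30–18:00: 11:00–15:00, 15:15–18:00.
Lars ∩ Bob: 10:30–11:15, 14:45–16:15, 16:30–16:45.
Lars ∩ Bob ∩ Wyatt: 11:00–11:15, 14:45–15:00, 15:15–16:15, 16:30–16:45.
Common window lengths: 15, 15, 60, 15 min; longest is 60.

60 minutes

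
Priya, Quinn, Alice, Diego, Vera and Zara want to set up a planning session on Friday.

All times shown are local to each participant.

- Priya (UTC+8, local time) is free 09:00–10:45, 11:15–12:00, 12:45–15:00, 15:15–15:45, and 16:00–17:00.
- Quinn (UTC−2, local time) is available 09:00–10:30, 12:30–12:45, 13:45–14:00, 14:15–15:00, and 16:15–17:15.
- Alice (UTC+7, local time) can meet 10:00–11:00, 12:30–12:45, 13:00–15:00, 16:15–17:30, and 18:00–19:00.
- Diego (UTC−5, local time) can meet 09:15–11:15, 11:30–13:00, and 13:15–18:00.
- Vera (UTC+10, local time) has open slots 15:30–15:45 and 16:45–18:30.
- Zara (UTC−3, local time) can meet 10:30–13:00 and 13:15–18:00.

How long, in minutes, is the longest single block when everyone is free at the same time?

Priya → UTC: 01:00–02:45, 03:15–04:00, 04:45–07:00, 07:15–07:45, 08:00–09:00.
Quinn → UTC: 11:00–12:30, 14:30–14:45, 15:45–16:00, 16:15–17:00, 18:15–19:15.
Alice → UTC: 03:00–04:00, 05:30–05:45, 06:00–08:00, 09:15–10:30, 11:00–12:00.
Diego → UTC: 14:15–16:15, 16:30–18:00, 18:15–23:00.
Vera → UTC: 05:30–05:45, 06:45–08:30.
Zara → UTC: 13:30–16:00, 16:15–21:00.
Priya ∩ Quinn: (none).
Priya ∩ Quinn ∩ Alice: (none).
Priya ∩ Quinn ∩ Alice ∩ Diego: (none).
Priya ∩ Quinn ∩ Alice ∩ Diego ∩ Vera: (none).
Priya ∩ Quinn ∩ Alice ∩ Diego ∩ Vera ∩ Zara: (none).
No common window.

0 minutes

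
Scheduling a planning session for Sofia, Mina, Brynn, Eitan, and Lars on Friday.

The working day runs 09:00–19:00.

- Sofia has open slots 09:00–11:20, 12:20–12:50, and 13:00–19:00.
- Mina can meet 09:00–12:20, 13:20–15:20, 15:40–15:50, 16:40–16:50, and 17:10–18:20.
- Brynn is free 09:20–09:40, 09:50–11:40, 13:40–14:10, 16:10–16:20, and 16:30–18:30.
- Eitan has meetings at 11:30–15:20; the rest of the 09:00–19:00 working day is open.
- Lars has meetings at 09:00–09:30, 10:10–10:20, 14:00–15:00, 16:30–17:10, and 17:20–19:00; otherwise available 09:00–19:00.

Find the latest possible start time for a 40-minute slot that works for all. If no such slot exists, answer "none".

10:40

Eitan free within 09:00–19:00: 09:00–11:30, 15:20–19:00.
Lars free within 09:00–19:00: 09:30–10:10, 10:20–14:00, 15:00–16:30, 17:10–17:20.
Sofia ∩ Mina: 09:00–11:20, 13:20–15:20, 15:40–15:50, 16:40–16:50, 17:10–18:20.
Sofia ∩ Mina ∩ Brynn: 09:20–09:40, 09:50–11:20, 13:40–14:10, 16:40–16:50, 17:10–18:20.
Sofia ∩ Mina ∩ Brynn ∩ Eitan: 09:20–09:40, 09:50–11:20, 16:40–16:50, 17:10–18:20.
Sofia ∩ Mina ∩ Brynn ∩ Eitan ∩ Lars: 09:30–09:40, 09:50–10:10, 10:20–11:20, 17:10–17:20.
Windows ≥ 40 min: 10:20–11:20.
Latest start in the last window 10:20–11:20 is 11:20 − 40 min = 10:40.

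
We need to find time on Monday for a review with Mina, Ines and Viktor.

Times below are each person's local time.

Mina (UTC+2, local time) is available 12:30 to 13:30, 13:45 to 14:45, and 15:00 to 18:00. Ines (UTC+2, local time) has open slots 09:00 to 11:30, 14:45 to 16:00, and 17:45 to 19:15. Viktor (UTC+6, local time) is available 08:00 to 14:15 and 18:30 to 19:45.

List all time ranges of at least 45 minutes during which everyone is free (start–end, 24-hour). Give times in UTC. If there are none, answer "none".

Mina → UTC: 10:30–11:30, 11:45–12:45, 13:00–16:00.
Ines → UTC: 07:00–09:30, 12:45–14:00, 15:45–17:15.
Viktor → UTC: 02:00–08:15, 12:30–13:45.
Mina ∩ Ines: 13:00–14:00, 15:45–16:00.
Mina ∩ Ines ∩ Viktor: 13:00–13:45.
Windows ≥ 45 min: 13:00–13:45.

13:00–13:45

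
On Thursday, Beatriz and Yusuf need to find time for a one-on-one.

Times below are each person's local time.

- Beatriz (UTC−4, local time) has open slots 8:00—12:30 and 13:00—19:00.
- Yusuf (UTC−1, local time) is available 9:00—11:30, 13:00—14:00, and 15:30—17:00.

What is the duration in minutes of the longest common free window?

Beatriz → UTC: 12:00–16:30, 17:00–23:00.
Yusuf → UTC: 10:00–12:30, 14:00–15:00, 16:30–18:00.
Beatriz ∩ Yusuf: 12:00–12:30, 14:00–15:00, 17:00–18:00.
Common window lengths: 30, 60, 60 min; longest is 60.

60 minutes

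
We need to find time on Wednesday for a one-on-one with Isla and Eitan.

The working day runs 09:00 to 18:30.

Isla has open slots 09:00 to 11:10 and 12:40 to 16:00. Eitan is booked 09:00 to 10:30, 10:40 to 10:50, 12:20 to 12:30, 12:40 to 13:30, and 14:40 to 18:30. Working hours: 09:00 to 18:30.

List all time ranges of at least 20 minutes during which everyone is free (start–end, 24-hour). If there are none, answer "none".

10:50–11:10, 13:30–14:40

Eitan free within 09:00–18:30: 10:30–10:40, 10:50–12:20, 12:30–12:40, 13:30–14:40.
Isla ∩ Eitan: 10:30–10:40, 10:50–11:10, 13:30–14:40.
Windows ≥ 20 min: 10:50–11:10, 13:30–14:40.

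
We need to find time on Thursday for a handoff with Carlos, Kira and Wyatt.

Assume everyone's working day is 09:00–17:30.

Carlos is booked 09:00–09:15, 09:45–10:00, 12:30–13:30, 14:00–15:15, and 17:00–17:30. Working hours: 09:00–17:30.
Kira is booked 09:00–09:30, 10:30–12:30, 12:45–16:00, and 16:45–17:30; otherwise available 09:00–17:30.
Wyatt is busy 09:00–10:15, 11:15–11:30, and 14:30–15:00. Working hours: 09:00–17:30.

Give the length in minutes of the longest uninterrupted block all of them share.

Carlos free within 09:00–17:30: 09:15–09:45, 10:00–12:30, 13:30–14:00, 15:15–17:00.
Kira free within 09:00–17:30: 09:30–10:30, 12:30–12:45, 16:00–16:45.
Wyatt free within 09:00–17:30: 10:15–11:15, 11:30–14:30, 15:00–17:30.
Carlos ∩ Kira: 09:30–09:45, 10:00–10:30, 16:00–16:45.
Carlos ∩ Kira ∩ Wyatt: 10:15–10:30, 16:00–16:45.
Common window lengths: 15, 45 min; longest is 45.

45 minutes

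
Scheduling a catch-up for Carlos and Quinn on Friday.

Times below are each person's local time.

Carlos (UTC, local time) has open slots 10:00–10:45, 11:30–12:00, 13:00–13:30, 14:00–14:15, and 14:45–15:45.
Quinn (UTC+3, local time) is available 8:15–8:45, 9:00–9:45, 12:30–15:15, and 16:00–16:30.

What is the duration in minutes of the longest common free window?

Carlos → UTC: 10:00–10:45, 11:30–12:00, 13:00–13:30, 14:00–14:15, 14:45–15:45.
Quinn → UTC: 05:15–05:45, 06:00–06:45, 09:30–12:15, 13:00–13:30.
Carlos ∩ Quinn: 10:00–10:45, 11:30–12:00, 13:00–13:30.
Common window lengths: 45, 30, 30 min; longest is 45.

45 minutes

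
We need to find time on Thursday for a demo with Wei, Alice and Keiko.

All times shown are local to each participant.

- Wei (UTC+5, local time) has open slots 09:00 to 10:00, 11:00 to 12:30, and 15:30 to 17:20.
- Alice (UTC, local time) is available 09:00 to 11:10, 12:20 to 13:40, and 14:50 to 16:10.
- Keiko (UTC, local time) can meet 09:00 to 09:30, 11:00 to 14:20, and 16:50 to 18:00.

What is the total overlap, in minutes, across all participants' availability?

10 minutes

Wei → UTC: 04:00–05:00, 06:00–07:30, 10:30–12:20.
Alice → UTC: 09:00–11:10, 12:20–13:40, 14:50–16:10.
Keiko → UTC: 09:00–09:30, 11:00–14:20, 16:50–18:00.
Wei ∩ Alice: 10:30–11:10.
Wei ∩ Alice ∩ Keiko: 11:00–11:10.
Total common minutes: 10.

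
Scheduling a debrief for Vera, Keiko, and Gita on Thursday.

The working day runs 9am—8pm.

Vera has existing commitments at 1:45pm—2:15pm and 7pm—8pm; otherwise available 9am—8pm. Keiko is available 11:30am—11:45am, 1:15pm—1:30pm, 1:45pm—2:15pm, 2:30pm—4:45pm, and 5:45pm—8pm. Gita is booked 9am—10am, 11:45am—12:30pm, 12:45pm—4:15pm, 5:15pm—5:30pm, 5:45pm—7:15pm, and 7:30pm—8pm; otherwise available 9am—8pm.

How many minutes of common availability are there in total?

45 minutes

Vera free within 09:00–20:00: 09:00–13:45, 14:15–19:00.
Gita free within 09:00–20:00: 10:00–11:45, 12:30–12:45, 16:15–17:15, 17:30–17:45, 19:15–19:30.
Vera ∩ Keiko: 11:30–11:45, 13:15–13:30, 14:30–16:45, 17:45–19:00.
Vera ∩ Keiko ∩ Gita: 11:30–11:45, 16:15–16:45.
Total common minutes: 15 + 30 = 45.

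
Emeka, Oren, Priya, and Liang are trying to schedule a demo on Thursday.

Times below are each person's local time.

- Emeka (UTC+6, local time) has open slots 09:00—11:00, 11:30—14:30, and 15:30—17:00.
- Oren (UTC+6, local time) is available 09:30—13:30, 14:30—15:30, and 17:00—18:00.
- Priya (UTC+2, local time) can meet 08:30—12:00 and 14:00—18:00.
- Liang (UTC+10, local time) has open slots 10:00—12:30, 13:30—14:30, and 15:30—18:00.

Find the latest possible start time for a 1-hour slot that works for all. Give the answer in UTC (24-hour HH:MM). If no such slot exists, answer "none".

Emeka → UTC: 03:00–05:00, 05:30–08:30, 09:30–11:00.
Oren → UTC: 03:30–07:30, 08:30–09:30, 11:00–12:00.
Priya → UTC: 06:30–10:00, 12:00–16:00.
Liang → UTC: 00:00–02:30, 03:30–04:30, 05:30–08:00.
Emeka ∩ Oren: 03:30–05:00, 05:30–07:30.
Emeka ∩ Oren ∩ Priya: 06:30–07:30.
Emeka ∩ Oren ∩ Priya ∩ Liang: 06:30–07:30.
Windows ≥ 60 min: 06:30–07:30.
Latest start in the last window 06:30–07:30 is 07:30 − 60 min = 06:30.

06:30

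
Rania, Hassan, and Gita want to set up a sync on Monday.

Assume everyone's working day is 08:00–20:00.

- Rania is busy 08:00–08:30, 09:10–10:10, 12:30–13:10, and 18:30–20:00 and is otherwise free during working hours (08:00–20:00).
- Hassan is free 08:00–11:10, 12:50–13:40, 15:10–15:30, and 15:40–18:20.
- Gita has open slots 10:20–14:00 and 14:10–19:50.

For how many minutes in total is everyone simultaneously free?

Rania free within 08:00–20:00: 08:30–09:10, 10:10–12:30, 13:10–18:30.
Rania ∩ Hassan: 08:30–09:10, 10:10–11:10, 13:10–13:40, 15:10–15:30, 15:40–18:20.
Rania ∩ Hassan ∩ Gita: 10:20–11:10, 13:10–13:40, 15:10–15:30, 15:40–18:20.
Total common minutes: 50 + 30 + 20 + 160 = 260.

260 minutes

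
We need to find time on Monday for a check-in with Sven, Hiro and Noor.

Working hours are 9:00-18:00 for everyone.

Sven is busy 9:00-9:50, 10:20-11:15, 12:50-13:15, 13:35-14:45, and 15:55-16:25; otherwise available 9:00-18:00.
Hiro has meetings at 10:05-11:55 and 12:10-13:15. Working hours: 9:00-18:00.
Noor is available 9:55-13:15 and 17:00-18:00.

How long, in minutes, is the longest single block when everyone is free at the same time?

60 minutes

Sven free within 09:00–18:00: 09:50–10:20, 11:15–12:50, 13:15–13:35, 14:45–15:55, 16:25–18:00.
Hiro free within 09:00–18:00: 09:00–10:05, 11:55–12:10, 13:15–18:00.
Sven ∩ Hiro: 09:50–10:05, 11:55–12:10, 13:15–13:35, 14:45–15:55, 16:25–18:00.
Sven ∩ Hiro ∩ Noor: 09:55–10:05, 11:55–12:10, 17:00–18:00.
Common window lengths: 10, 15, 60 min; longest is 60.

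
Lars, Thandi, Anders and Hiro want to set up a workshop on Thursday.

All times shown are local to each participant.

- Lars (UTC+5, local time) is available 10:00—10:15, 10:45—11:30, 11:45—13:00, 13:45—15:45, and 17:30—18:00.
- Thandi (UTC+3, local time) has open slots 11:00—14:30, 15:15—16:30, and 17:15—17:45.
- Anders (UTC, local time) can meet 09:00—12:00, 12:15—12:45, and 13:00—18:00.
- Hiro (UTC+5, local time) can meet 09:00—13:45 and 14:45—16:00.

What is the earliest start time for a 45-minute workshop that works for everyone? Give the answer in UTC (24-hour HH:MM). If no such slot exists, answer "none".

09:45

Lars → UTC: 05:00–05:15, 05:45–06:30, 06:45–08:00, 08:45–10:45, 12:30–13:00.
Thandi → UTC: 08:00–11:30, 12:15–13:30, 14:15–14:45.
Anders → UTC: 09:00–12:00, 12:15–12:45, 13:00–18:00.
Hiro → UTC: 04:00–08:45, 09:45–11:00.
Lars ∩ Thandi: 08:45–10:45, 12:30–13:00.
Lars ∩ Thandi ∩ Anders: 09:00–10:45, 12:30–12:45.
Lars ∩ Thandi ∩ Anders ∩ Hiro: 09:45–10:45.
Windows ≥ 45 min: 09:45–10:45.
Earliest such window starts at 09:45.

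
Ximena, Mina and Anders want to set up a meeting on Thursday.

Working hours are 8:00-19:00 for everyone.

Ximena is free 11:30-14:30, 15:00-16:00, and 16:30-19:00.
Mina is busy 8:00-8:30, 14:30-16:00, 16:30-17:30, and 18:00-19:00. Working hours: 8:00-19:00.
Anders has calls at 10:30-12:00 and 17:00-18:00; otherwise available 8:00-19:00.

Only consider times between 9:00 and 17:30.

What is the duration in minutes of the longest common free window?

Mina free within 08:00–19:00: 08:30–14:30, 16:00–16:30, 17:30–18:00.
Anders free within 08:00–19:00: 08:00–10:30, 12:00–17:00, 18:00–19:00.
Ximena ∩ Mina: 11:30–14:30, 17:30–18:00.
Ximena ∩ Mina ∩ Anders: 12:00–14:30.
Restricted to 09:00–17:30: 12:00–14:30.
Single common window of 150 minutes.

150 minutes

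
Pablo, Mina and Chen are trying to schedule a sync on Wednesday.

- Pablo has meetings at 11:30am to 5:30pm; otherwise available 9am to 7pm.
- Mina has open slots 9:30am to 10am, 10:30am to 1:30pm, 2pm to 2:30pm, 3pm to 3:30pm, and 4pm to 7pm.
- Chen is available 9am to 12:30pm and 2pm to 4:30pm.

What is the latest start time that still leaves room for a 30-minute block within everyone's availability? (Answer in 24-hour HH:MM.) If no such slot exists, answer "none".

11:00

Pablo free within 09:00–19:00: 09:00–11:30, 17:30–19:00.
Pablo ∩ Mina: 09:30–10:00, 10:30–11:30, 17:30–19:00.
Pablo ∩ Mina ∩ Chen: 09:30–10:00, 10:30–11:30.
Windows ≥ 30 min: 09:30–10:00, 10:30–11:30.
Latest start in the last window 10:30–11:30 is 11:30 − 30 min = 11:00.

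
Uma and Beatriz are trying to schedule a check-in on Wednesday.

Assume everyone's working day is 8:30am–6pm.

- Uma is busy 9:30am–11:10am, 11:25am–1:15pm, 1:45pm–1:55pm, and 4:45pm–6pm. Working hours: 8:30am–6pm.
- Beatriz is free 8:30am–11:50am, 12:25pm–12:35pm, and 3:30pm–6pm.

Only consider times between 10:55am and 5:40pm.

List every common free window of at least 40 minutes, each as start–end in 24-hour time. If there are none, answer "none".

Uma free within 08:30–18:00: 08:30–09:30, 11:10–11:25, 13:15–13:45, 13:55–16:45.
Uma ∩ Beatriz: 08:30–09:30, 11:10–11:25, 15:30–16:45.
Restricted to 10:55–17:40: 11:10–11:25, 15:30–16:45.
Windows ≥ 40 min: 15:30–16:45.

15:30–16:45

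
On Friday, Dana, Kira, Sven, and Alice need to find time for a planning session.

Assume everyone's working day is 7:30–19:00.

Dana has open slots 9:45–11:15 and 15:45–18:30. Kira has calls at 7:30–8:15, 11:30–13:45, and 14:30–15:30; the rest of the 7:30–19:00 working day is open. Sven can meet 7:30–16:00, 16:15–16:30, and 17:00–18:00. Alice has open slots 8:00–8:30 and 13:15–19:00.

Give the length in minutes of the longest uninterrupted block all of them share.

60 minutes

Kira free within 07:30–19:00: 08:15–11:30, 13:45–14:30, 15:30–19:00.
Dana ∩ Kira: 09:45–11:15, 15:45–18:30.
Dana ∩ Kira ∩ Sven: 09:45–11:15, 15:45–16:00, 16:15–16:30, 17:00–18:00.
Dana ∩ Kira ∩ Sven ∩ Alice: 15:45–16:00, 16:15–16:30, 17:00–18:00.
Common window lengths: 15, 15, 60 min; longest is 60.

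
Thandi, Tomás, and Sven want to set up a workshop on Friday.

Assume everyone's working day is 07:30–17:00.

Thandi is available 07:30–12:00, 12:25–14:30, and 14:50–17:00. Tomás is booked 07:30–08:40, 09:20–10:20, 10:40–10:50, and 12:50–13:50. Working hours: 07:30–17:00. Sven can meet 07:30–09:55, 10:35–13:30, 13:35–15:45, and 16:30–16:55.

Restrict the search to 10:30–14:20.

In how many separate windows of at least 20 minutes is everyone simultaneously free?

Tomás free within 07:30–17:00: 08:40–09:20, 10:20–10:40, 10:50–12:50, 13:50–17:00.
Thandi ∩ Tomás: 08:40–09:20, 10:20–10:40, 10:50–12:00, 12:25–12:50, 13:50–14:30, 14:50–17:00.
Thandi ∩ Tomás ∩ Sven: 08:40–09:20, 10:35–10:40, 10:50–12:00, 12:25–12:50, 13:50–14:30, 14:50–15:45, 16:30–16:55.
Restricted to 10:30–14:20: 10:35–10:40, 10:50–12:00, 12:25–12:50, 13:50–14:20.
Windows ≥ 20 min: 10:50–12:00, 12:25–12:50, 13:50–14:20.
That's 3 windows.

3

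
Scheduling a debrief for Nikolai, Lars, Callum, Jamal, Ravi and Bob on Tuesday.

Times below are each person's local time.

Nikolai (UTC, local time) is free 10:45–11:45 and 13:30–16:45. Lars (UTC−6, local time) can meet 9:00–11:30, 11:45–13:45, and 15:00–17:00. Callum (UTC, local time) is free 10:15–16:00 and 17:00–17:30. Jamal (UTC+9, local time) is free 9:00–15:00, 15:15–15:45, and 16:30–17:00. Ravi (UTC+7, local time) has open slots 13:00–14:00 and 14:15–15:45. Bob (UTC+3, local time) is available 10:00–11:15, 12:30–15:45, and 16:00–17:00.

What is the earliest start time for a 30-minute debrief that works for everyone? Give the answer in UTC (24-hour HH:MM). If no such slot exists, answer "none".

Nikolai → UTC: 10:45–11:45, 13:30–16:45.
Lars → UTC: 15:00–17:30, 17:45–19:45, 21:00–23:00.
Callum → UTC: 10:15–16:00, 17:00–17:30.
Jamal → UTC: 00:00–06:00, 06:15–06:45, 07:30–08:00.
Ravi → UTC: 06:00–07:00, 07:15–08:45.
Bob → UTC: 07:00–08:15, 09:30–12:45, 13:00–14:00.
Nikolai ∩ Lars: 15:00–16:45.
Nikolai ∩ Lars ∩ Callum: 15:00–16:00.
Nikolai ∩ Lars ∩ Callum ∩ Jamal: (none).
Nikolai ∩ Lars ∩ Callum ∩ Jamal ∩ Ravi: (none).
Nikolai ∩ Lars ∩ Callum ∩ Jamal ∩ Ravi ∩ Bob: (none).
Windows ≥ 30 min: (none).

none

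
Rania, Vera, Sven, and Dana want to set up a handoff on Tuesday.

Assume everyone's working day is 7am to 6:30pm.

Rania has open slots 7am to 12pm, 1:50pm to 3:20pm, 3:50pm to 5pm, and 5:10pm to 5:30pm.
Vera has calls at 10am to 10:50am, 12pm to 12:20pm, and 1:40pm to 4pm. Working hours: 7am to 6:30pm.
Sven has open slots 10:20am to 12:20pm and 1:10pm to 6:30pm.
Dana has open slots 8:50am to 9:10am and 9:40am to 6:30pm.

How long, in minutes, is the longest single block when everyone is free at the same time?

Vera free within 07:00–18:30: 07:00–10:00, 10:50–12:00, 12:20–13:40, 16:00–18:30.
Rania ∩ Vera: 07:00–10:00, 10:50–12:00, 16:00–17:00, 17:10–17:30.
Rania ∩ Vera ∩ Sven: 10:50–12:00, 16:00–17:00, 17:10–17:30.
Rania ∩ Vera ∩ Sven ∩ Dana: 10:50–12:00, 16:00–17:00, 17:10–17:30.
Common window lengths: 70, 60, 20 min; longest is 70.

70 minutes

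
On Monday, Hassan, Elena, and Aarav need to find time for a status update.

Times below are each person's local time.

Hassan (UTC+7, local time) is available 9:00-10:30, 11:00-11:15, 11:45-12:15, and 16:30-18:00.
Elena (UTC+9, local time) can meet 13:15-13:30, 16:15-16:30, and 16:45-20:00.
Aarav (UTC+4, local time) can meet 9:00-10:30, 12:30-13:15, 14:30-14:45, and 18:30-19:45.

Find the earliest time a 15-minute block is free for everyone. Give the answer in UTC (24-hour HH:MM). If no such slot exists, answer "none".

Hassan → UTC: 02:00–03:30, 04:00–04:15, 04:45–05:15, 09:30–11:00.
Elena → UTC: 04:15–04:30, 07:15–07:30, 07:45–11:00.
Aarav → UTC: 05:00–06:30, 08:30–09:15, 10:30–10:45, 14:30–15:45.
Hassan ∩ Elena: 09:30–11:00.
Hassan ∩ Elena ∩ Aarav: 10:30–10:45.
Windows ≥ 15 min: 10:30–10:45.
Earliest such window starts at 10:30.

10:30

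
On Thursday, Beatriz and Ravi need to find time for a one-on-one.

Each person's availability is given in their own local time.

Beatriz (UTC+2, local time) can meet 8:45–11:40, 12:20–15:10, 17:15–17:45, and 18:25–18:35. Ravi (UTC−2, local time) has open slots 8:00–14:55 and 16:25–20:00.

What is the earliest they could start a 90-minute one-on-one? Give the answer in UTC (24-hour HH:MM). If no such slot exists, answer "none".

10:20

Beatriz → UTC: 06:45–09:40, 10:20–13:10, 15:15–15:45, 16:25–16:35.
Ravi → UTC: 10:00–16:55, 18:25–22:00.
Beatriz ∩ Ravi: 10:20–13:10, 15:15–15:45, 16:25–16:35.
Windows ≥ 90 min: 10:20–13:10.
Earliest such window starts at 10:20.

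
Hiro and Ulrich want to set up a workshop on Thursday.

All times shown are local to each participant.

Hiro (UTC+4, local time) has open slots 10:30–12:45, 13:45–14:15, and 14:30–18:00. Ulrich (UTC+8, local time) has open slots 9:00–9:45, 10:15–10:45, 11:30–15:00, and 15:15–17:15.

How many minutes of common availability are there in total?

Hiro → UTC: 06:30–08:45, 09:45–10:15, 10:30–14:00.
Ulrich → UTC: 01:00–01:45, 02:15–02:45, 03:30–07:00, 07:15–09:15.
Hiro ∩ Ulrich: 06:30–07:00, 07:15–08:45.
Total common minutes: 30 + 90 = 120.

120 minutes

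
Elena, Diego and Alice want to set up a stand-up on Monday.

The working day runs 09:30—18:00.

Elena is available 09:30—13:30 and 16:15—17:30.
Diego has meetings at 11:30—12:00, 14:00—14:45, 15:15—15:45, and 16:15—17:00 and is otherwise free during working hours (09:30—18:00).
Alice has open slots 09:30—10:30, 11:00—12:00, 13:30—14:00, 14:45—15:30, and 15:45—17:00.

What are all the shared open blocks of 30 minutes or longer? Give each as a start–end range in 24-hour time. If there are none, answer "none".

09:30–10:30, 11:00–11:30

Diego free within 09:30–18:00: 09:30–11:30, 12:00–14:00, 14:45–15:15, 15:45–16:15, 17:00–18:00.
Elena ∩ Diego: 09:30–11:30, 12:00–13:30, 17:00–17:30.
Elena ∩ Diego ∩ Alice: 09:30–10:30, 11:00–11:30.
Windows ≥ 30 min: 09:30–10:30, 11:00–11:30.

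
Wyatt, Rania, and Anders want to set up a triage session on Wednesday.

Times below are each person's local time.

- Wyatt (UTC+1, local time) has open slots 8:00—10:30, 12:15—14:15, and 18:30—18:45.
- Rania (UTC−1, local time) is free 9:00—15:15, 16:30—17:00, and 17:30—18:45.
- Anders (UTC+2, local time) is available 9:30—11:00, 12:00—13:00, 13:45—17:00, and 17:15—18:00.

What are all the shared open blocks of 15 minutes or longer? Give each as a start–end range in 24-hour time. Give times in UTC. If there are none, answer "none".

Wyatt → UTC: 07:00–09:30, 11:15–13:15, 17:30–17:45.
Rania → UTC: 10:00–16:15, 17:30–18:00, 18:30–19:45.
Anders → UTC: 07:30–09:00, 10:00–11:00, 11:45–15:00, 15:15–16:00.
Wyatt ∩ Rania: 11:15–13:15, 17:30–17:45.
Wyatt ∩ Rania ∩ Anders: 11:45–13:15.
Windows ≥ 15 min: 11:45–13:15.

11:45–13:15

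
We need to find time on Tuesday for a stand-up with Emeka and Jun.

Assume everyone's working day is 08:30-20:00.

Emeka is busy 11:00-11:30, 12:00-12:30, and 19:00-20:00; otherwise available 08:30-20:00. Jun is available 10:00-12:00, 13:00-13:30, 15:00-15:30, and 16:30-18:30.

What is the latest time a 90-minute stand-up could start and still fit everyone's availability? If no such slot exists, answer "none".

Emeka free within 08:30–20:00: 08:30–11:00, 11:30–12:00, 12:30–19:00.
Emeka ∩ Jun: 10:00–11:00, 11:30–12:00, 13:00–13:30, 15:00–15:30, 16:30–18:30.
Windows ≥ 90 min: 16:30–18:30.
Latest start in the last window 16:30–18:30 is 18:30 − 90 min = 17:00.

17:00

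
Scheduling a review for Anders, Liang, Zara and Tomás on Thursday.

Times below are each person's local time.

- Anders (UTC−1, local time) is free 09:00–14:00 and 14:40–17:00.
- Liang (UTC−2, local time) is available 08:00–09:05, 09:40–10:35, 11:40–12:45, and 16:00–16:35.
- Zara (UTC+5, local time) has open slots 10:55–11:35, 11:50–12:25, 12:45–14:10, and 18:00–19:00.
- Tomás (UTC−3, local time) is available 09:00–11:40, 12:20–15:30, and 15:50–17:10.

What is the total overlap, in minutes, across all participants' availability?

Anders → UTC: 10:00–15:00, 15:40–18:00.
Liang → UTC: 10:00–11:05, 11:40–12:35, 13:40–14:45, 18:00–18:35.
Zara → UTC: 05:55–06:35, 06:50–07:25, 07:45–09:10, 13:00–14:00.
Tomás → UTC: 12:00–14:40, 15:20–18:30, 18:50–20:10.
Anders ∩ Liang: 10:00–11:05, 11:40–12:35, 13:40–14:45.
Anders ∩ Liang ∩ Zara: 13:40–14:00.
Anders ∩ Liang ∩ Zara ∩ Tomás: 13:40–14:00.
Total common minutes: 20.

20 minutes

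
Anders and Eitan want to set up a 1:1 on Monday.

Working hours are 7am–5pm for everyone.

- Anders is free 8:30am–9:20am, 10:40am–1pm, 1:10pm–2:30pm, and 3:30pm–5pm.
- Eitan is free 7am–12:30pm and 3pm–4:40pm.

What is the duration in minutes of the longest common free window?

110 minutes

Anders ∩ Eitan: 08:30–09:20, 10:40–12:30, 15:30–16:40.
Common window lengths: 50, 110, 70 min; longest is 110.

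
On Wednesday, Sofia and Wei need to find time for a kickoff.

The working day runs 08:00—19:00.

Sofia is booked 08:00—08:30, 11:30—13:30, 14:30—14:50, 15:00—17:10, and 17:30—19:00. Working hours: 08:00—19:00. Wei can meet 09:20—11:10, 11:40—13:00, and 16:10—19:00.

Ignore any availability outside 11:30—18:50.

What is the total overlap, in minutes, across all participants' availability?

Sofia free within 08:00–19:00: 08:30–11:30, 13:30–14:30, 14:50–15:00, 17:10–17:30.
Sofia ∩ Wei: 09:20–11:10, 17:10–17:30.
Restricted to 11:30–18:50: 17:10–17:30.
Total common minutes: 20.

20 minutes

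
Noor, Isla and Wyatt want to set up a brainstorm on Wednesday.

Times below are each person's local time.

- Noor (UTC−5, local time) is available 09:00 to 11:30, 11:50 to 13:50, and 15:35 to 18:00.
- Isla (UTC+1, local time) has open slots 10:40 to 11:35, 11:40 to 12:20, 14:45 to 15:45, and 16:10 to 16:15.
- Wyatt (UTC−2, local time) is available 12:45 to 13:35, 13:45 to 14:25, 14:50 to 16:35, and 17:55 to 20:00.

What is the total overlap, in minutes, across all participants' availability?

Noor → UTC: 14:00–16:30, 16:50–18:50, 20:35–23:00.
Isla → UTC: 09:40–10:35, 10:40–11:20, 13:45–14:45, 15:10–15:15.
Wyatt → UTC: 14:45–15:35, 15:45–16:25, 16:50–18:35, 19:55–22:00.
Noor ∩ Isla: 14:00–14:45, 15:10–15:15.
Noor ∩ Isla ∩ Wyatt: 15:10–15:15.
Total common minutes: 5.

5 minutes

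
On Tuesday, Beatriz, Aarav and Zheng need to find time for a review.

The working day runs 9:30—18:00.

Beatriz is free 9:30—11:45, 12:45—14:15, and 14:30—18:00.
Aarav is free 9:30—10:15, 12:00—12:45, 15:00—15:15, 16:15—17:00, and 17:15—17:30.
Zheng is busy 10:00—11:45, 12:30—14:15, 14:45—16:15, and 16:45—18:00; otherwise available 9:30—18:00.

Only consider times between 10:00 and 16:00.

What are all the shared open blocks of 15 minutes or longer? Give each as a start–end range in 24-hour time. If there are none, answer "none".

Zheng free within 09:30–18:00: 09:30–10:00, 11:45–12:30, 14:15–14:45, 16:15–16:45.
Beatriz ∩ Aarav: 09:30–10:15, 15:00–15:15, 16:15–17:00, 17:15–17:30.
Beatriz ∩ Aarav ∩ Zheng: 09:30–10:00, 16:15–16:45.
Restricted to 10:00–16:00: (none).
Windows ≥ 15 min: (none).

none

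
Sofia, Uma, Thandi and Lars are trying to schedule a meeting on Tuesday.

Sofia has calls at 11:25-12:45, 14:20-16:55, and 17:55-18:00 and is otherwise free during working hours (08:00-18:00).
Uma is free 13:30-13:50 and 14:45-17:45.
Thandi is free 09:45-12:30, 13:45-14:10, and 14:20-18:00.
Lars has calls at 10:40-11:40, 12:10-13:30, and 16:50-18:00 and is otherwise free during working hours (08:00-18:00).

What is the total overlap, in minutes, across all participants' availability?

5 minutes

Sofia free within 08:00–18:00: 08:00–11:25, 12:45–14:20, 16:55–17:55.
Lars free within 08:00–18:00: 08:00–10:40, 11:40–12:10, 13:30–16:50.
Sofia ∩ Uma: 13:30–13:50, 16:55–17:45.
Sofia ∩ Uma ∩ Thandi: 13:45–13:50, 16:55–17:45.
Sofia ∩ Uma ∩ Thandi ∩ Lars: 13:45–13:50.
Total common minutes: 5.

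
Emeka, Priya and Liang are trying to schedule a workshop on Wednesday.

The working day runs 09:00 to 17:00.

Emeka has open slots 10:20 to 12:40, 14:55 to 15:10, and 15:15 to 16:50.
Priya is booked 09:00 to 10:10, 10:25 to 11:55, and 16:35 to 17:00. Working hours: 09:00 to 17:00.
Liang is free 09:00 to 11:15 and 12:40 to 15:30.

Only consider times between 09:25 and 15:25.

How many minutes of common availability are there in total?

Priya free within 09:00–17:00: 10:10–10:25, 11:55–16:35.
Emeka ∩ Priya: 10:20–10:25, 11:55–12:40, 14:55–15:10, 15:15–16:35.
Emeka ∩ Priya ∩ Liang: 10:20–10:25, 14:55–15:10, 15:15–15:30.
Restricted to 09:25–15:25: 10:20–10:25, 14:55–15:10, 15:15–15:25.
Total common minutes: 5 + 15 + 10 = 30.

30 minutes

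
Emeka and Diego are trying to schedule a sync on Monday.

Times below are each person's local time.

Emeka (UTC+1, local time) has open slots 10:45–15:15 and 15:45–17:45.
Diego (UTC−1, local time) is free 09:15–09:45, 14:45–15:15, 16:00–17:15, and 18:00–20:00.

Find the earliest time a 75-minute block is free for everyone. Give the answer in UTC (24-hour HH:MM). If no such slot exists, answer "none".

Emeka → UTC: 09:45–14:15, 14:45–16:45.
Diego → UTC: 10:15–10:45, 15:45–16:15, 17:00–18:15, 19:00–21:00.
Emeka ∩ Diego: 10:15–10:45, 15:45–16:15.
Windows ≥ 75 min: (none).

none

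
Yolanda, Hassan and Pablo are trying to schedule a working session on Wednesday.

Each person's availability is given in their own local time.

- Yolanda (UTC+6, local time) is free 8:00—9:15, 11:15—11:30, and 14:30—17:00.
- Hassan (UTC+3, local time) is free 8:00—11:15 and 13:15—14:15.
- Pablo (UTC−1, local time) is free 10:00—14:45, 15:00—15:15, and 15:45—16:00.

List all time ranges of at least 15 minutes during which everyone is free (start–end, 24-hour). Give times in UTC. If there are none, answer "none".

Yolanda → UTC: 02:00–03:15, 05:15–05:30, 08:30–11:00.
Hassan → UTC: 05:00–08:15, 10:15–11:15.
Pablo → UTC: 11:00–15:45, 16:00–16:15, 16:45–17:00.
Yolanda ∩ Hassan: 05:15–05:30, 10:15–11:00.
Yolanda ∩ Hassan ∩ Pablo: (none).
Windows ≥ 15 min: (none).

none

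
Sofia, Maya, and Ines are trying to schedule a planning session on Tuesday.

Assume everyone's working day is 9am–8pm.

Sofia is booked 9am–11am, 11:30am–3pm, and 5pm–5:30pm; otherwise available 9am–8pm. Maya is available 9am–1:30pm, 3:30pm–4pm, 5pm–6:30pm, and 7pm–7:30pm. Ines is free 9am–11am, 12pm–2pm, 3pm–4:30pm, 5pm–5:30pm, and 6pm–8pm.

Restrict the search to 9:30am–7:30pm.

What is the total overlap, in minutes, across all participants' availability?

90 minutes

Sofia free within 09:00–20:00: 11:00–11:30, 15:00–17:00, 17:30–20:00.
Sofia ∩ Maya: 11:00–11:30, 15:30–16:00, 17:30–18:30, 19:00–19:30.
Sofia ∩ Maya ∩ Ines: 15:30–16:00, 18:00–18:30, 19:00–19:30.
Restricted to 09:30–19:30: 15:30–16:00, 18:00–18:30, 19:00–19:30.
Total common minutes: 30 + 30 + 30 = 90.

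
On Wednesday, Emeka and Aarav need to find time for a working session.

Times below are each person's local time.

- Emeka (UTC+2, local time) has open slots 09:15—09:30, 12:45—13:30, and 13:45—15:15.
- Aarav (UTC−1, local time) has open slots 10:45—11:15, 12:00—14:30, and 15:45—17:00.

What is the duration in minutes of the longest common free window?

30 minutes

Emeka → UTC: 07:15–07:30, 10:45–11:30, 11:45–13:15.
Aarav → UTC: 11:45–12:15, 13:00–15:30, 16:45–18:00.
Emeka ∩ Aarav: 11:45–12:15, 13:00–13:15.
Common window lengths: 30, 15 min; longest is 30.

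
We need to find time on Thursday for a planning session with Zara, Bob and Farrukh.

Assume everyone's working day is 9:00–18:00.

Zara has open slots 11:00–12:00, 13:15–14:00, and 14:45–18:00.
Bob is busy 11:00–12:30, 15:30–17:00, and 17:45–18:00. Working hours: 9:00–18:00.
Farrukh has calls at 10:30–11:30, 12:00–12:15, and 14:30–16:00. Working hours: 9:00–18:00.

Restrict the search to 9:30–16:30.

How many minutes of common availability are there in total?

Bob free within 09:00–18:00: 09:00–11:00, 12:30–15:30, 17:00–17:45.
Farrukh free within 09:00–18:00: 09:00–10:30, 11:30–12:00, 12:15–14:30, 16:00–18:00.
Zara ∩ Bob: 13:15–14:00, 14:45–15:30, 17:00–17:45.
Zara ∩ Bob ∩ Farrukh: 13:15–14:00, 17:00–17:45.
Restricted to 09:30–16:30: 13:15–14:00.
Total common minutes: 45.

45 minutes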